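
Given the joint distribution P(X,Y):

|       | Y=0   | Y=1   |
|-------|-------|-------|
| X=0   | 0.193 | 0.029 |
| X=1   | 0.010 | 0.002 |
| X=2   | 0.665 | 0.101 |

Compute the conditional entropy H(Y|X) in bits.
0.5628 bits

H(Y|X) = H(X,Y) - H(X)

H(X,Y) = -Σ_{x,y} P(x,y) log₂ P(x,y). Per-cell terms -P(x,y)·log₂P(x,y):
  X=0: 0.4581, 0.1481
  X=1: 0.0664, 0.0179
  X=2: 0.3914, 0.3341
Sum of the 6 terms: H(X,Y) = 1.4160 bits

Marginal of X (row sums):
  P(X=0) = 0.193 + 0.029 = 0.222
  P(X=1) = 0.010 + 0.002 = 0.012
  P(X=2) = 0.665 + 0.101 = 0.766
H(X) = -[0.222·log₂(0.222) + 0.012·log₂(0.012) + 0.766·log₂(0.766)]
  = 0.4820 + 0.0766 + 0.2946 = 0.8532 bits

H(Y|X) = H(X,Y) - H(X) = 1.4160 - 0.8532 = 0.5628 bits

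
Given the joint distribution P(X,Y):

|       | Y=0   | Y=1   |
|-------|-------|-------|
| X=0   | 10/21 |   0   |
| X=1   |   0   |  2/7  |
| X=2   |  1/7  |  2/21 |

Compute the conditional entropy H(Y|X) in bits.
0.2312 bits

H(Y|X) = H(X,Y) - H(X)

H(X,Y) = -Σ_{x,y} P(x,y) log₂ P(x,y). Per-cell terms -P(x,y)·log₂P(x,y):
  X=0: 0.509709, 0.000000
  X=1: 0.000000, 0.516387
  X=2: 0.401051, 0.323078
  (cells with P = 0 contribute 0)
Sum of the 6 terms: H(X,Y) = 1.750225 bits

Marginal of X (row sums):
  P(X=0) = 10/21 + 0 = 10/21
  P(X=1) = 0 + 2/7 = 2/7
  P(X=2) = 1/7 + 2/21 = 5/21
H(X) = -[(10/21)·log₂(10/21) + (2/7)·log₂(2/7) + (5/21)·log₂(5/21)]
  = 0.509709 + 0.516387 + 0.492950 = 1.519046 bits

H(Y|X) = H(X,Y) - H(X) = 1.750225 - 1.519046 = 0.2312 bits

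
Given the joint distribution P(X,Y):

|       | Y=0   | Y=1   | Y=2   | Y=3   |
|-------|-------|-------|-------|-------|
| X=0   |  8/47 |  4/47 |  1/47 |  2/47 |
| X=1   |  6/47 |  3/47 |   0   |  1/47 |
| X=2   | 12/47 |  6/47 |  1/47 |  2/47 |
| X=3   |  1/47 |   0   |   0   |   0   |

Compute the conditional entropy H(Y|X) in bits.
1.4738 bits

H(Y|X) = H(X,Y) - H(X)

H(X,Y) = -Σ_{x,y} P(x,y) log₂ P(x,y). Per-cell terms -P(x,y)·log₂P(x,y):
  X=0: 0.4348, 0.3025, 0.1182, 0.1938
  X=1: 0.3791, 0.2534, 0.0000, 0.1182
  X=2: 0.5029, 0.3791, 0.1182, 0.1938
  X=3: 0.1182, 0.0000, 0.0000, 0.0000
  (cells with P = 0 contribute 0)
Sum of the 16 terms: H(X,Y) = 3.1122 bits

Marginal of X (row sums):
  P(X=0) = 8/47 + 4/47 + 1/47 + 2/47 = 15/47
  P(X=1) = 6/47 + 3/47 + 0 + 1/47 = 10/47
  P(X=2) = 12/47 + 6/47 + 1/47 + 2/47 = 21/47
  P(X=3) = 1/47 + 0 + 0 + 0 = 1/47
H(X) = -[(15/47)·log₂(15/47) + (10/47)·log₂(10/47) + (21/47)·log₂(21/47) + (1/47)·log₂(1/47)]
  = 0.5259 + 0.4750 + 0.5193 + 0.1182 = 1.6384 bits

H(Y|X) = H(X,Y) - H(X) = 3.1122 - 1.6384 = 1.4738 bits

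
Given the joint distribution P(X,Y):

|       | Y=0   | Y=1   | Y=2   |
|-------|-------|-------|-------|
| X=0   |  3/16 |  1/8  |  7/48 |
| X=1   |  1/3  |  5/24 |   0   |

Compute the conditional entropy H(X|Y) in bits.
0.8091 bits

H(X|Y) = H(X,Y) - H(Y)

H(X,Y) = -Σ_{x,y} P(x,y) log₂ P(x,y). Per-cell terms -P(x,y)·log₂P(x,y):
  X=0: 0.4528195, 0.3750000, 0.4050678
  X=1: 0.5283208, 0.4714655, 0.0000000
  (cells with P = 0 contribute 0)
Sum of the 6 terms: H(X,Y) = 2.232674 bits

Marginal of Y (column sums):
  P(Y=0) = 3/16 + 1/3 = 25/48
  P(Y=1) = 1/8 + 5/24 = 1/3
  P(Y=2) = 7/48 + 0 = 7/48
H(Y) = -[(25/48)·log₂(25/48) + (1/3)·log₂(1/3) + (7/48)·log₂(7/48)]
  = 0.4901595 + 0.5283208 + 0.4050678 = 1.423548 bits

H(X|Y) = H(X,Y) - H(Y) = 2.232674 - 1.423548 = 0.8091 bits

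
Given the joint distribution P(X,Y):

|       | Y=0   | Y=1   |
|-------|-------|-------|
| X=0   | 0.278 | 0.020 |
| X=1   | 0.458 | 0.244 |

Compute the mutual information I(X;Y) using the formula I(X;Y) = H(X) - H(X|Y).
0.0727 bits

I(X;Y) = H(X) - H(X|Y)

Marginal of X (row sums):
  P(X=0) = 0.278 + 0.020 = 0.298
  P(X=1) = 0.458 + 0.244 = 0.702
H(X) = -[0.298·log₂(0.298) + 0.702·log₂(0.702)]
  = 0.5205 + 0.3583 = 0.8788 bits

Marginal of Y (column sums):
  P(Y=0) = 0.278 + 0.458 = 0.736
  P(Y=1) = 0.020 + 0.244 = 0.264
H(X|Y) = Σ_y P(y)·H(X|Y=y):
  Y=0: P(Y=0) = 0.736, P(X|Y=0) = (139/368, 229/368) → H(X|Y=0) = 0.9564
  Y=1: P(Y=1) = 0.264, P(X|Y=1) = (5/66, 61/66) → H(X|Y=1) = 0.3871
H(X|Y) = 0.736·0.9564 + 0.264·0.3871 = 0.8061 bits

I(X;Y) = H(X) - H(X|Y) = 0.8788 - 0.8061 = 0.0727 bits

Cross-check via I(X;Y) = H(X) + H(Y) - H(X,Y): computing H(Y) from the column sums and H(X,Y) from the 4 cells in the same way gives H(Y) = 0.8327 bits and H(X,Y) = 1.6388 bits, so
I(X;Y) = 0.8788 + 0.8327 - 1.6388 = 0.0727 bits ✓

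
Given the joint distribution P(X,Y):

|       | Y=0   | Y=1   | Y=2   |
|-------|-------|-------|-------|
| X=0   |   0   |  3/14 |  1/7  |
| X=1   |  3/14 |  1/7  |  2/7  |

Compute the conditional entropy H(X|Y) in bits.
0.7403 bits

H(X|Y) = H(X,Y) - H(Y)

H(X,Y) = -Σ_{x,y} P(x,y) log₂ P(x,y). Per-cell terms -P(x,y)·log₂P(x,y):
  X=0: 0.000000, 0.476227, 0.401051
  X=1: 0.476227, 0.401051, 0.516387
  (cells with P = 0 contribute 0)
Sum of the 6 terms: H(X,Y) = 2.27094 bits

Marginal of Y (column sums):
  P(Y=0) = 0 + 3/14 = 3/14
  P(Y=1) = 3/14 + 1/7 = 5/14
  P(Y=2) = 1/7 + 2/7 = 3/7
H(Y) = -[(3/14)·log₂(3/14) + (5/14)·log₂(5/14) + (3/7)·log₂(3/7)]
  = 0.476227 + 0.530510 + 0.523882 = 1.53062 bits

H(X|Y) = H(X,Y) - H(Y) = 2.27094 - 1.53062 = 0.7403 bits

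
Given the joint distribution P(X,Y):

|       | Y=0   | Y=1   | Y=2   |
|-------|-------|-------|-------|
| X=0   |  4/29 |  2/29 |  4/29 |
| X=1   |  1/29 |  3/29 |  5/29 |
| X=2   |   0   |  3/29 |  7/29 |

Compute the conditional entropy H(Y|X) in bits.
1.2482 bits

H(Y|X) = H(X,Y) - H(X)

H(X,Y) = -Σ_{x,y} P(x,y) log₂ P(x,y). Per-cell terms -P(x,y)·log₂P(x,y):
  X=0: 0.39420, 0.26607, 0.39420
  X=1: 0.16752, 0.33859, 0.43725
  X=2: 0.00000, 0.33859, 0.49498
  (cells with P = 0 contribute 0)
Sum of the 9 terms: H(X,Y) = 2.8314 bits

Marginal of X (row sums):
  P(X=0) = 4/29 + 2/29 + 4/29 = 10/29
  P(X=1) = 1/29 + 3/29 + 5/29 = 9/29
  P(X=2) = 0 + 3/29 + 7/29 = 10/29
H(X) = -[(10/29)·log₂(10/29) + (9/29)·log₂(9/29) + (10/29)·log₂(10/29)]
  = 0.52967 + 0.52388 + 0.52967 = 1.5832 bits

H(Y|X) = H(X,Y) - H(X) = 2.8314 - 1.5832 = 1.2482 bits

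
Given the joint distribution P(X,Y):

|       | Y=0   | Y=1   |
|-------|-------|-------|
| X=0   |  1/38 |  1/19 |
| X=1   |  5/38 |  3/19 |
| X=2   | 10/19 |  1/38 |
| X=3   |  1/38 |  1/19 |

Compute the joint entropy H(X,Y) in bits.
2.1543 bits

H(X,Y) = -Σ_{x,y} P(x,y) log₂ P(x,y). Per-cell terms -P(x,y)·log₂P(x,y):
  X=0: 0.13810, 0.22358
  X=1: 0.38500, 0.42047
  X=2: 0.48737, 0.13810
  X=3: 0.13810, 0.22358
Sum of the 8 terms: H(X,Y) = 2.1543 bits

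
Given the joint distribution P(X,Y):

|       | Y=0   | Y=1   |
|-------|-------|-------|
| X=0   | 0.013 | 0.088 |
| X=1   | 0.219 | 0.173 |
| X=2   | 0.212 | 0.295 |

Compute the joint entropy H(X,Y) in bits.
2.3017 bits

H(X,Y) = -Σ_{x,y} P(x,y) log₂ P(x,y). Per-cell terms -P(x,y)·log₂P(x,y):
  X=0: 0.0814, 0.3086
  X=1: 0.4798, 0.4379
  X=2: 0.4744, 0.5196
Sum of the 6 terms: H(X,Y) = 2.3017 bits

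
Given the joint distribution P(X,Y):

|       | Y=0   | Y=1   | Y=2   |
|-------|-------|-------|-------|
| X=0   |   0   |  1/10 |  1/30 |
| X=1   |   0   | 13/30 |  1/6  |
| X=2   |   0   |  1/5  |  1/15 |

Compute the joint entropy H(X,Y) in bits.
2.1742 bits

H(X,Y) = -Σ_{x,y} P(x,y) log₂ P(x,y). Per-cell terms -P(x,y)·log₂P(x,y):
  X=0: 0.00000, 0.33219, 0.16356
  X=1: 0.00000, 0.52280, 0.43083
  X=2: 0.00000, 0.46439, 0.26046
  (cells with P = 0 contribute 0)
Sum of the 9 terms: H(X,Y) = 2.1742 bits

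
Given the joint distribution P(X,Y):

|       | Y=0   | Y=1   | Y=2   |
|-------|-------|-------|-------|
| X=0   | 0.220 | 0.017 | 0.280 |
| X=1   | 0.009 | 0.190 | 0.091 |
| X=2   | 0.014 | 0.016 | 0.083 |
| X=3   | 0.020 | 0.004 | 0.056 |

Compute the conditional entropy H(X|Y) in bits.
1.2953 bits

H(X|Y) = H(X,Y) - H(Y)

H(X,Y) = -Σ_{x,y} P(x,y) log₂ P(x,y). Per-cell terms -P(x,y)·log₂P(x,y):
  X=0: 0.48057, 0.09993, 0.51422
  X=1: 0.06116, 0.45523, 0.31468
  X=2: 0.08622, 0.09545, 0.29803
  X=3: 0.11288, 0.03186, 0.23287
Sum of the 12 terms: H(X,Y) = 2.7831 bits

Marginal of Y (column sums):
  P(Y=0) = 0.220 + 0.009 + 0.014 + 0.020 = 0.263
  P(Y=1) = 0.017 + 0.190 + 0.016 + 0.004 = 0.227
  P(Y=2) = 0.280 + 0.091 + 0.083 + 0.056 = 0.510
H(Y) = -[0.263·log₂(0.263) + 0.227·log₂(0.227) + 0.510·log₂(0.510)]
  = 0.50677 + 0.48561 + 0.49543 = 1.4878 bits

H(X|Y) = H(X,Y) - H(Y) = 2.7831 - 1.4878 = 1.2953 bits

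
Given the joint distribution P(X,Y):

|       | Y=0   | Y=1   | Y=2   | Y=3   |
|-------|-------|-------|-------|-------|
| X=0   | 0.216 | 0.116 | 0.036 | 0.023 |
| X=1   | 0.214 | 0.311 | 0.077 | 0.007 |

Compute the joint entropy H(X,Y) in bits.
2.4709 bits

H(X,Y) = -Σ_{x,y} P(x,y) log₂ P(x,y). Per-cell terms -P(x,y)·log₂P(x,y):
  X=0: 0.4776, 0.3605, 0.1727, 0.1252
  X=1: 0.4760, 0.5240, 0.2848, 0.0501
Sum of the 8 terms: H(X,Y) = 2.4709 bits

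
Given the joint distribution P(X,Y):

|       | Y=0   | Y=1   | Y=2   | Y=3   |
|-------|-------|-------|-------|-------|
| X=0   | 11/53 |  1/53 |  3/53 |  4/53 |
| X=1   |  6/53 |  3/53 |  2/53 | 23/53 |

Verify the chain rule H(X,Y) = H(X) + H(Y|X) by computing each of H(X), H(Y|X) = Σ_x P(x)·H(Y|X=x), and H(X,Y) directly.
H(X) = 0.9414 bits, H(Y|X) = 1.4447 bits, H(X,Y) = 2.3861 bits

Marginal of X (row sums):
  P(X=0) = 11/53 + 1/53 + 3/53 + 4/53 = 19/53
  P(X=1) = 6/53 + 3/53 + 2/53 + 23/53 = 34/53
H(X) = -[(19/53)·log₂(19/53) + (34/53)·log₂(34/53)]
  = 0.53056 + 0.41086 = 0.9414 bits

H(Y|X) = Σ_x P(x)·H(Y|X=x):
  X=0: P(X=0) = 19/53, P(Y|X=0) = (11/19, 1/19, 3/19, 4/19) → H(Y|X=0) = 1.57379
  X=1: P(X=1) = 34/53, P(Y|X=1) = (3/17, 3/34, 1/17, 23/34) → H(Y|X=1) = 1.37256
H(Y|X) = (19/53)·1.57379 + (34/53)·1.37256 = 1.4447 bits

H(X,Y) = -Σ_{x,y} P(x,y) log₂ P(x,y). Per-cell terms -P(x,y)·log₂P(x,y):
  X=0: 0.47082, 0.10807, 0.23451, 0.28135
  X=1: 0.35581, 0.23451, 0.17841, 0.52265
Sum of the 8 terms: H(X,Y) = 2.3861 bits

Chain rule check:
  H(X) + H(Y|X) = 0.9414 + 1.4447 = 2.3861 bits
  H(X,Y) = 2.3861 bits
✓ Chain rule verified.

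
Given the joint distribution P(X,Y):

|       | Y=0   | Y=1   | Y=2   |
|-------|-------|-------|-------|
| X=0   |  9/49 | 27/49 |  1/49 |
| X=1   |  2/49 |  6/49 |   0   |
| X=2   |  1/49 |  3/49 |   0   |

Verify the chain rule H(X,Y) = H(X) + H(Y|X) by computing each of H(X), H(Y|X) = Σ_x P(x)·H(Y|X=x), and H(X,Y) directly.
H(X) = 1.0280 bits, H(Y|X) = 0.9301 bits, H(X,Y) = 1.9581 bits

Marginal of X (row sums):
  P(X=0) = 9/49 + 27/49 + 1/49 = 37/49
  P(X=1) = 2/49 + 6/49 + 0 = 8/49
  P(X=2) = 1/49 + 3/49 + 0 = 4/49
H(X) = -[(37/49)·log₂(37/49) + (8/49)·log₂(8/49) + (4/49)·log₂(4/49)]
  = 0.3060 + 0.4269 + 0.2951 = 1.0280 bits

H(Y|X) = Σ_x P(x)·H(Y|X=x):
  X=0: P(X=0) = 37/49, P(Y|X=0) = (9/37, 27/37, 1/37) → H(Y|X=0) = 0.9686
  X=1: P(X=1) = 8/49, P(Y|X=1) = (1/4, 3/4, 0) → H(Y|X=1) = 0.8113
  X=2: P(X=2) = 4/49, P(Y|X=2) = (1/4, 3/4, 0) → H(Y|X=2) = 0.8113
H(Y|X) = (37/49)·0.9686 + (8/49)·0.8113 + (4/49)·0.8113 = 0.9301 bits

H(X,Y) = -Σ_{x,y} P(x,y) log₂ P(x,y). Per-cell terms -P(x,y)·log₂P(x,y):
  X=0: 0.4490, 0.4738, 0.1146
  X=1: 0.1884, 0.3710, 0.0000
  X=2: 0.1146, 0.2467, 0.0000
  (cells with P = 0 contribute 0)
Sum of the 9 terms: H(X,Y) = 1.9581 bits

Chain rule check:
  H(X) + H(Y|X) = 1.0280 + 0.9301 = 1.9581 bits
  H(X,Y) = 1.9581 bits
✓ Chain rule verified.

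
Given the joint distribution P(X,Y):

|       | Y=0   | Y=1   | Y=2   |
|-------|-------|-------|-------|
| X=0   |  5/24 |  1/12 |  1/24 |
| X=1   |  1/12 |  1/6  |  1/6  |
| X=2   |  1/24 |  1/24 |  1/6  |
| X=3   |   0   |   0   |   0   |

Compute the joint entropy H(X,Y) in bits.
2.9346 bits

H(X,Y) = -Σ_{x,y} P(x,y) log₂ P(x,y). Per-cell terms -P(x,y)·log₂P(x,y):
  X=0: 0.47147, 0.29875, 0.19104
  X=1: 0.29875, 0.43083, 0.43083
  X=2: 0.19104, 0.19104, 0.43083
  X=3: 0.00000, 0.00000, 0.00000
  (cells with P = 0 contribute 0)
Sum of the 12 terms: H(X,Y) = 2.9346 bits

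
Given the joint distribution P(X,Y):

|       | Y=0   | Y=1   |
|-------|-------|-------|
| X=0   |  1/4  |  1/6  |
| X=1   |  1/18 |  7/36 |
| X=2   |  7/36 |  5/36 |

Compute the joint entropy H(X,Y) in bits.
2.4768 bits

H(X,Y) = -Σ_{x,y} P(x,y) log₂ P(x,y). Per-cell terms -P(x,y)·log₂P(x,y):
  X=0: 0.50000, 0.43083
  X=1: 0.23166, 0.45939
  X=2: 0.45939, 0.39556
Sum of the 6 terms: H(X,Y) = 2.4768 bits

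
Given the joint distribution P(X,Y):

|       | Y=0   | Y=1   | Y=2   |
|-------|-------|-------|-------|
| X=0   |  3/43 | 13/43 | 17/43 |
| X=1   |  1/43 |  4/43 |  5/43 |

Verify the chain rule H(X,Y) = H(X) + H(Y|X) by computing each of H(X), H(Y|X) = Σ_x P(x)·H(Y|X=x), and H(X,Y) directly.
H(X) = 0.7824 bits, H(Y|X) = 1.3425 bits, H(X,Y) = 2.1249 bits

Marginal of X (row sums):
  P(X=0) = 3/43 + 13/43 + 17/43 = 33/43
  P(X=1) = 1/43 + 4/43 + 5/43 = 10/43
H(X) = -[(33/43)·log₂(33/43) + (10/43)·log₂(10/43)]
  = 0.29306 + 0.48938 = 0.7824 bits

H(Y|X) = Σ_x P(x)·H(Y|X=x):
  X=0: P(X=0) = 33/43, P(Y|X=0) = (1/11, 13/33, 17/33) → H(Y|X=0) = 1.33689
  X=1: P(X=1) = 10/43, P(Y|X=1) = (1/10, 2/5, 1/2) → H(Y|X=1) = 1.36096
H(Y|X) = (33/43)·1.33689 + (10/43)·1.36096 = 1.3425 bits

H(X,Y) = -Σ_{x,y} P(x,y) log₂ P(x,y). Per-cell terms -P(x,y)·log₂P(x,y):
  X=0: 0.26800, 0.52176, 0.52929
  X=1: 0.12619, 0.31872, 0.36097
Sum of the 6 terms: H(X,Y) = 2.1249 bits

Chain rule check:
  H(X) + H(Y|X) = 0.7824 + 1.3425 = 2.1249 bits
  H(X,Y) = 2.1249 bits
✓ Chain rule verified.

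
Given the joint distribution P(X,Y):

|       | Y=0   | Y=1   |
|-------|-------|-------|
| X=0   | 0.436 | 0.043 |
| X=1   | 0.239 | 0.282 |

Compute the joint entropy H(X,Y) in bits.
1.7259 bits

H(X,Y) = -Σ_{x,y} P(x,y) log₂ P(x,y). Per-cell terms -P(x,y)·log₂P(x,y):
  X=0: 0.5222, 0.1952
  X=1: 0.4935, 0.5150
Sum of the 4 terms: H(X,Y) = 1.7259 bits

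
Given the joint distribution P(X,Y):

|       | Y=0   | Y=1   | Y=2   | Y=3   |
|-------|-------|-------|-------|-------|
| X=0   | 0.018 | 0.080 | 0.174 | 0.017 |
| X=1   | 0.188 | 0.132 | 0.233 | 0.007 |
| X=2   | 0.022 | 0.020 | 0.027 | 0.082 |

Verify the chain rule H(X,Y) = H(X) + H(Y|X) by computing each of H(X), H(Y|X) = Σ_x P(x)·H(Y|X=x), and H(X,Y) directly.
H(X) = 1.3978 bits, H(Y|X) = 1.5862 bits, H(X,Y) = 2.9840 bits

Marginal of X (row sums):
  P(X=0) = 0.018 + 0.080 + 0.174 + 0.017 = 0.289
  P(X=1) = 0.188 + 0.132 + 0.233 + 0.007 = 0.560
  P(X=2) = 0.022 + 0.020 + 0.027 + 0.082 = 0.151
H(X) = -[0.289·log₂(0.289) + 0.560·log₂(0.560) + 0.151·log₂(0.151)]
  = 0.5176 + 0.4684 + 0.4118 = 1.3978 bits

H(Y|X) = Σ_x P(x)·H(Y|X=x):
  X=0: P(X=0) = 0.289, P(Y|X=0) = (18/289, 80/289, 174/289, 1/17) → H(Y|X=0) = 1.4435
  X=1: P(X=1) = 0.560, P(Y|X=1) = (47/140, 33/140, 233/560, 1/80) → H(Y|X=1) = 1.6255
  X=2: P(X=2) = 0.151, P(Y|X=2) = (22/151, 20/151, 27/151, 82/151) → H(Y|X=2) = 1.7136
H(Y|X) = 0.289·1.4435 + 0.560·1.6255 + 0.151·1.7136 = 1.5862 bits

H(X,Y) = -Σ_{x,y} P(x,y) log₂ P(x,y). Per-cell terms -P(x,y)·log₂P(x,y):
  X=0: 0.1043, 0.2915, 0.4390, 0.0999
  X=1: 0.4533, 0.3856, 0.4897, 0.0501
  X=2: 0.1211, 0.1129, 0.1407, 0.2959
Sum of the 12 terms: H(X,Y) = 2.9840 bits

Chain rule check:
  H(X) + H(Y|X) = 1.3978 + 1.5862 = 2.9840 bits
  H(X,Y) = 2.9840 bits
✓ Chain rule verified.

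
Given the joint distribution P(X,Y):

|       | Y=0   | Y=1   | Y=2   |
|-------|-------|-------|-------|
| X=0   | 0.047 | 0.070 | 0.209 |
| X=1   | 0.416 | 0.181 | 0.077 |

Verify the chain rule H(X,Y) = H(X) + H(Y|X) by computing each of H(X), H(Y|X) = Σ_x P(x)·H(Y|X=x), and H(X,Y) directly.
H(X) = 0.9108 bits, H(Y|X) = 1.2946 bits, H(X,Y) = 2.2054 bits

Marginal of X (row sums):
  P(X=0) = 0.047 + 0.070 + 0.209 = 0.326
  P(X=1) = 0.416 + 0.181 + 0.077 = 0.674
H(X) = -[0.326·log₂(0.326) + 0.674·log₂(0.674)]
  = 0.5272 + 0.3836 = 0.9108 bits

H(Y|X) = Σ_x P(x)·H(Y|X=x):
  X=0: P(X=0) = 0.326, P(Y|X=0) = (47/326, 35/163, 209/326) → H(Y|X=0) = 1.2906
  X=1: P(X=1) = 0.674, P(Y|X=1) = (208/337, 181/674, 77/674) → H(Y|X=1) = 1.2966
H(Y|X) = 0.326·1.2906 + 0.674·1.2966 = 1.2946 bits

H(X,Y) = -Σ_{x,y} P(x,y) log₂ P(x,y). Per-cell terms -P(x,y)·log₂P(x,y):
  X=0: 0.2073, 0.2686, 0.4720
  X=1: 0.5264, 0.4463, 0.2848
Sum of the 6 terms: H(X,Y) = 2.2054 bits

Chain rule check:
  H(X) + H(Y|X) = 0.9108 + 1.2946 = 2.2054 bits
  H(X,Y) = 2.2054 bits
✓ Chain rule verified.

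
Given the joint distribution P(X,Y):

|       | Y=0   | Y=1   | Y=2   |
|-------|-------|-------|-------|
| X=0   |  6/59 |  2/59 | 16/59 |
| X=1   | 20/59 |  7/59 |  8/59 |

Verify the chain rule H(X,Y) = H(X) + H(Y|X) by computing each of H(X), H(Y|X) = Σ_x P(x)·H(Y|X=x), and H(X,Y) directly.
H(X) = 0.9748 bits, H(Y|X) = 1.3214 bits, H(X,Y) = 2.2962 bits

Marginal of X (row sums):
  P(X=0) = 6/59 + 2/59 + 16/59 = 24/59
  P(X=1) = 20/59 + 7/59 + 8/59 = 35/59
H(X) = -[(24/59)·log₂(24/59) + (35/59)·log₂(35/59)]
  = 0.52787 + 0.44691 = 0.9748 bits

H(Y|X) = Σ_x P(x)·H(Y|X=x):
  X=0: P(X=0) = 24/59, P(Y|X=0) = (1/4, 1/12, 2/3) → H(Y|X=0) = 1.18872
  X=1: P(X=1) = 35/59, P(Y|X=1) = (4/7, 1/5, 8/35) → H(Y|X=1) = 1.41242
H(Y|X) = (24/59)·1.18872 + (35/59)·1.41242 = 1.3214 bits

H(X,Y) = -Σ_{x,y} P(x,y) log₂ P(x,y). Per-cell terms -P(x,y)·log₂P(x,y):
  X=0: 0.33536, 0.16551, 0.51055
  X=1: 0.52906, 0.36486, 0.39087
Sum of the 6 terms: H(X,Y) = 2.2962 bits

Chain rule check:
  H(X) + H(Y|X) = 0.9748 + 1.3214 = 2.2962 bits
  H(X,Y) = 2.2962 bits
✓ Chain rule verified.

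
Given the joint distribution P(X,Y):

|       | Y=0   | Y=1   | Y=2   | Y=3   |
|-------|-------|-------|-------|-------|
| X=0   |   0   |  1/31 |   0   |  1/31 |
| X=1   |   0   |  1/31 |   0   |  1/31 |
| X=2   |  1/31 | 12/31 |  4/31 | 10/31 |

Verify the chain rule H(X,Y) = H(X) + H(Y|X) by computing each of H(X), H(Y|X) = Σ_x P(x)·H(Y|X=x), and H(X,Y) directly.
H(X) = 0.6838 bits, H(Y|X) = 1.5530 bits, H(X,Y) = 2.2368 bits

Marginal of X (row sums):
  P(X=0) = 0 + 1/31 + 0 + 1/31 = 2/31
  P(X=1) = 0 + 1/31 + 0 + 1/31 = 2/31
  P(X=2) = 1/31 + 12/31 + 4/31 + 10/31 = 27/31
H(X) = -[(2/31)·log₂(2/31) + (2/31)·log₂(2/31) + (27/31)·log₂(27/31)]
  = 0.25511 + 0.25511 + 0.17359 = 0.6838 bits

H(Y|X) = Σ_x P(x)·H(Y|X=x):
  X=0: P(X=0) = 2/31, P(Y|X=0) = (0, 1/2, 0, 1/2) → H(Y|X=0) = 1.00000
  X=1: P(X=1) = 2/31, P(Y|X=1) = (0, 1/2, 0, 1/2) → H(Y|X=1) = 1.00000
  X=2: P(X=2) = 27/31, P(Y|X=2) = (1/27, 4/9, 4/27, 10/27) → H(Y|X=2) = 1.63493
H(Y|X) = (2/31)·1.00000 + (2/31)·1.00000 + (27/31)·1.63493 = 1.5530 bits

H(X,Y) = -Σ_{x,y} P(x,y) log₂ P(x,y). Per-cell terms -P(x,y)·log₂P(x,y):
  X=0: 0.00000, 0.15981, 0.00000, 0.15981
  X=1: 0.00000, 0.15981, 0.00000, 0.15981
  X=2: 0.15981, 0.53003, 0.38119, 0.52654
  (cells with P = 0 contribute 0)
Sum of the 12 terms: H(X,Y) = 2.2368 bits

Chain rule check:
  H(X) + H(Y|X) = 0.6838 + 1.5530 = 2.2368 bits
  H(X,Y) = 2.2368 bits
✓ Chain rule verified.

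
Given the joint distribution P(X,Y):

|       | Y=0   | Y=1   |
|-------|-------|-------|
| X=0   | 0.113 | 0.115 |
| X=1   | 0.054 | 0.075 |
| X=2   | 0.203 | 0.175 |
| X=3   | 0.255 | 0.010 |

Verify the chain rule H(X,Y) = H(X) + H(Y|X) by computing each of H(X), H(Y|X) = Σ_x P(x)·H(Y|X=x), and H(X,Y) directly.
H(X) = 1.9057 bits, H(Y|X) = 0.7924 bits, H(X,Y) = 2.6981 bits

Marginal of X (row sums):
  P(X=0) = 0.113 + 0.115 = 0.228
  P(X=1) = 0.054 + 0.075 = 0.129
  P(X=2) = 0.203 + 0.175 = 0.378
  P(X=3) = 0.255 + 0.010 = 0.265
H(X) = -[0.228·log₂(0.228) + 0.129·log₂(0.129) + 0.378·log₂(0.378) + 0.265·log₂(0.265)]
  = 0.48630 + 0.38114 + 0.53054 + 0.50772 = 1.9057 bits

H(Y|X) = Σ_x P(x)·H(Y|X=x):
  X=0: P(X=0) = 0.228, P(Y|X=0) = (113/228, 115/228) → H(Y|X=0) = 0.99994
  X=1: P(X=1) = 0.129, P(Y|X=1) = (18/43, 25/43) → H(Y|X=1) = 0.98080
  X=2: P(X=2) = 0.378, P(Y|X=2) = (29/54, 25/54) → H(Y|X=2) = 0.99604
  X=3: P(X=3) = 0.265, P(Y|X=3) = (51/53, 2/53) → H(Y|X=3) = 0.23181
H(Y|X) = 0.228·0.99994 + 0.129·0.98080 + 0.378·0.99604 + 0.265·0.23181 = 0.7924 bits

H(X,Y) = -Σ_{x,y} P(x,y) log₂ P(x,y). Per-cell terms -P(x,y)·log₂P(x,y):
  X=0: 0.35545, 0.35883
  X=1: 0.22739, 0.28027
  X=2: 0.46699, 0.44005
  X=3: 0.50271, 0.06644
Sum of the 8 terms: H(X,Y) = 2.6981 bits

Chain rule check:
  H(X) + H(Y|X) = 1.9057 + 0.7924 = 2.6981 bits
  H(X,Y) = 2.6981 bits
✓ Chain rule verified.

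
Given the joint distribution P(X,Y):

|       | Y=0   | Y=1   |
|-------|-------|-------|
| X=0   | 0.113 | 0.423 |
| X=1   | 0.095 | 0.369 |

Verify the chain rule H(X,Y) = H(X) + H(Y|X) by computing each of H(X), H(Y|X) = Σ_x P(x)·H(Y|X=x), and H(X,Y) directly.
H(X) = 0.9963 bits, H(Y|X) = 0.7376 bits, H(X,Y) = 1.7339 bits

Marginal of X (row sums):
  P(X=0) = 0.113 + 0.423 = 0.536
  P(X=1) = 0.095 + 0.369 = 0.464
H(X) = -[0.536·log₂(0.536) + 0.464·log₂(0.464)]
  = 0.48224 + 0.51402 = 0.9963 bits

H(Y|X) = Σ_x P(x)·H(Y|X=x):
  X=0: P(X=0) = 0.536, P(Y|X=0) = (113/536, 423/536) → H(Y|X=0) = 0.74305
  X=1: P(X=1) = 0.464, P(Y|X=1) = (95/464, 369/464) → H(Y|X=1) = 0.73131
H(Y|X) = 0.536·0.74305 + 0.464·0.73131 = 0.7376 bits

H(X,Y) = -Σ_{x,y} P(x,y) log₂ P(x,y). Per-cell terms -P(x,y)·log₂P(x,y):
  X=0: 0.35545, 0.52506
  X=1: 0.32261, 0.53074
Sum of the 4 terms: H(X,Y) = 1.7339 bits

Chain rule check:
  H(X) + H(Y|X) = 0.9963 + 0.7376 = 1.7339 bits
  H(X,Y) = 1.7339 bits
✓ Chain rule verified.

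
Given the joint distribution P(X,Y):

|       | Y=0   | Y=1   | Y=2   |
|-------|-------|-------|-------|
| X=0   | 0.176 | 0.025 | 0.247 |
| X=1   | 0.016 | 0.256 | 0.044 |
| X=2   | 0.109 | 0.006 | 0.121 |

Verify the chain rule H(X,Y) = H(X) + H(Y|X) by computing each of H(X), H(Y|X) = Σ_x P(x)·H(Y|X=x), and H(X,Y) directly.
H(X) = 1.5358 bits, H(Y|X) = 1.0952 bits, H(X,Y) = 2.6309 bits

Marginal of X (row sums):
  P(X=0) = 0.176 + 0.025 + 0.247 = 0.448
  P(X=1) = 0.016 + 0.256 + 0.044 = 0.316
  P(X=2) = 0.109 + 0.006 + 0.121 = 0.236
H(X) = -[0.448·log₂(0.448) + 0.316·log₂(0.316) + 0.236·log₂(0.236)]
  = 0.5190 + 0.5252 + 0.4916 = 1.5358 bits

H(Y|X) = Σ_x P(x)·H(Y|X=x):
  X=0: P(X=0) = 0.448, P(Y|X=0) = (11/28, 25/448, 247/448) → H(Y|X=0) = 1.2355
  X=1: P(X=1) = 0.316, P(Y|X=1) = (4/79, 64/79, 11/79) → H(Y|X=1) = 0.8601
  X=2: P(X=2) = 0.236, P(Y|X=2) = (109/236, 3/118, 121/236) → H(Y|X=2) = 1.1436
H(Y|X) = 0.448·1.2355 + 0.316·0.8601 + 0.236·1.1436 = 1.0952 bits

H(X,Y) = -Σ_{x,y} P(x,y) log₂ P(x,y). Per-cell terms -P(x,y)·log₂P(x,y):
  X=0: 0.4411, 0.1330, 0.4983
  X=1: 0.0955, 0.5032, 0.1983
  X=2: 0.3485, 0.0443, 0.3687
Sum of the 9 terms: H(X,Y) = 2.6309 bits

Chain rule check:
  H(X) + H(Y|X) = 1.5358 + 1.0952 = 2.6310 bits
  H(X,Y) = 2.6309 bits
✓ Chain rule verified (Δ = 0.0001 is 4-dp rounding noise: each of the three values was rounded independently).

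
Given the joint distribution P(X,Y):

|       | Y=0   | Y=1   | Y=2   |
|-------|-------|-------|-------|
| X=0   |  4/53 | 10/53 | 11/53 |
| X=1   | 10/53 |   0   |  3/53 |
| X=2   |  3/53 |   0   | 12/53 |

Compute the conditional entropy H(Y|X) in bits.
1.0903 bits

H(Y|X) = H(X,Y) - H(X)

H(X,Y) = -Σ_{x,y} P(x,y) log₂ P(x,y). Per-cell terms -P(x,y)·log₂P(x,y):
  X=0: 0.281352, 0.453961, 0.470818
  X=1: 0.453961, 0.000000, 0.234507
  X=2: 0.234507, 0.000000, 0.485198
  (cells with P = 0 contribute 0)
Sum of the 9 terms: H(X,Y) = 2.61430 bits

Marginal of X (row sums):
  P(X=0) = 4/53 + 10/53 + 11/53 = 25/53
  P(X=1) = 10/53 + 0 + 3/53 = 13/53
  P(X=2) = 3/53 + 0 + 12/53 = 15/53
H(X) = -[(25/53)·log₂(25/53) + (13/53)·log₂(13/53) + (15/53)·log₂(15/53)]
  = 0.511351 + 0.497307 + 0.515386 = 1.52404 bits

H(Y|X) = H(X,Y) - H(X) = 2.61430 - 1.52404 = 1.0903 bits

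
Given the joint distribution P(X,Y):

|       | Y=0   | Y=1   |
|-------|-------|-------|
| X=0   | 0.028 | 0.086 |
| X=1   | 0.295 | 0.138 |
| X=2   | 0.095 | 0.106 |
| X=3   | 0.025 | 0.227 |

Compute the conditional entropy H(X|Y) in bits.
1.6566 bits

H(X|Y) = H(X,Y) - H(Y)

H(X,Y) = -Σ_{x,y} P(x,y) log₂ P(x,y). Per-cell terms -P(x,y)·log₂P(x,y):
  X=0: 0.14444, 0.30440
  X=1: 0.51956, 0.39430
  X=2: 0.32261, 0.34321
  X=3: 0.13305, 0.48561
Sum of the 8 terms: H(X,Y) = 2.6472 bits

Marginal of Y (column sums):
  P(Y=0) = 0.028 + 0.295 + 0.095 + 0.025 = 0.443
  P(Y=1) = 0.086 + 0.138 + 0.106 + 0.227 = 0.557
H(Y) = -[0.443·log₂(0.443) + 0.557·log₂(0.557)]
  = 0.52036 + 0.47025 = 0.9906 bits

H(X|Y) = H(X,Y) - H(Y) = 2.6472 - 0.9906 = 1.6566 bits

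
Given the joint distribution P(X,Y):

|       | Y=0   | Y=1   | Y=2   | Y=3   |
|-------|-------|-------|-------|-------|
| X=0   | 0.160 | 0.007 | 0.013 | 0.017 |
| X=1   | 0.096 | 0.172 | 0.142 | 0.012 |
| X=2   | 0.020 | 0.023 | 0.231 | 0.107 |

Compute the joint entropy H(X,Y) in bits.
2.9637 bits

H(X,Y) = -Σ_{x,y} P(x,y) log₂ P(x,y). Per-cell terms -P(x,y)·log₂P(x,y):
  X=0: 0.4230, 0.0501, 0.0814, 0.0999
  X=1: 0.3246, 0.4368, 0.3999, 0.0766
  X=2: 0.1129, 0.1252, 0.4883, 0.3450
Sum of the 12 terms: H(X,Y) = 2.9637 bits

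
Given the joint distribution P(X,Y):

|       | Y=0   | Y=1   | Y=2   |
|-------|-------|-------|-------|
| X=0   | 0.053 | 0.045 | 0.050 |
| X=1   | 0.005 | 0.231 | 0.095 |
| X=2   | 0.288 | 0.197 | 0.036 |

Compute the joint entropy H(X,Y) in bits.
2.6428 bits

H(X,Y) = -Σ_{x,y} P(x,y) log₂ P(x,y). Per-cell terms -P(x,y)·log₂P(x,y):
  X=0: 0.22461, 0.20133, 0.21610
  X=1: 0.03822, 0.48834, 0.32261
  X=2: 0.51721, 0.46172, 0.17265
Sum of the 9 terms: H(X,Y) = 2.6428 bits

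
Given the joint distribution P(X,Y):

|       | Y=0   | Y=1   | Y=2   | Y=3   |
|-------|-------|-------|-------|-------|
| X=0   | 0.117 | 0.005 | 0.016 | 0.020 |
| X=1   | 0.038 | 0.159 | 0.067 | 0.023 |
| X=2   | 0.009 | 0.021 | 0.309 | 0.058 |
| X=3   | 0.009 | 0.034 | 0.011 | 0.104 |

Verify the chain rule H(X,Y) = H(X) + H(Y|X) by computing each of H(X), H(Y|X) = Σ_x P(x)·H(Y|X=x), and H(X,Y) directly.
H(X) = 1.8872 bits, H(Y|X) = 1.2873 bits, H(X,Y) = 3.1744 bits

Marginal of X (row sums):
  P(X=0) = 0.117 + 0.005 + 0.016 + 0.020 = 0.158
  P(X=1) = 0.038 + 0.159 + 0.067 + 0.023 = 0.287
  P(X=2) = 0.009 + 0.021 + 0.309 + 0.058 = 0.397
  P(X=3) = 0.009 + 0.034 + 0.011 + 0.104 = 0.158
H(X) = -[0.158·log₂(0.158) + 0.287·log₂(0.287) + 0.397·log₂(0.397) + 0.158·log₂(0.158)]
  = 0.42060 + 0.51685 + 0.52912 + 0.42060 = 1.8872 bits

H(Y|X) = Σ_x P(x)·H(Y|X=x):
  X=0: P(X=0) = 0.158, P(Y|X=0) = (117/158, 5/158, 8/79, 10/79) → H(Y|X=0) = 1.19061
  X=1: P(X=1) = 0.287, P(Y|X=1) = (38/287, 159/287, 67/287, 23/287) → H(Y|X=1) = 1.64003
  X=2: P(X=2) = 0.397, P(Y|X=2) = (9/397, 21/397, 309/397, 58/397) → H(Y|X=2) = 1.03498
  X=3: P(X=3) = 0.158, P(Y|X=3) = (9/158, 17/79, 11/158, 52/79) → H(Y|X=3) = 1.37718
H(Y|X) = 0.158·1.19061 + 0.287·1.64003 + 0.397·1.03498 + 0.158·1.37718 = 1.2873 bits

H(X,Y) = -Σ_{x,y} P(x,y) log₂ P(x,y). Per-cell terms -P(x,y)·log₂P(x,y):
  X=0: 0.36216, 0.03822, 0.09545, 0.11288
  X=1: 0.17928, 0.42181, 0.26128, 0.12517
  X=2: 0.06116, 0.11704, 0.52355, 0.23825
  X=3: 0.06116, 0.16586, 0.07157, 0.33960
Sum of the 16 terms: H(X,Y) = 3.1744 bits

Chain rule check:
  H(X) + H(Y|X) = 1.8872 + 1.2873 = 3.1745 bits
  H(X,Y) = 3.1744 bits
✓ Chain rule verified (Δ = 0.0001 is 4-dp rounding noise: each of the three values was rounded independently).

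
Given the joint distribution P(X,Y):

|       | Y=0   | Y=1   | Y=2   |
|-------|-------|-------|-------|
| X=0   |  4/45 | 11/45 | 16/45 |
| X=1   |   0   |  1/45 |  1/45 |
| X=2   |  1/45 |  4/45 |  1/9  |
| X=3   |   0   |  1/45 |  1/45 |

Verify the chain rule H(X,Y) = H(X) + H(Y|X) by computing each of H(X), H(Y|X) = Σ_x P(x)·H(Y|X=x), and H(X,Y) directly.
H(X) = 1.2519 bits, H(Y|X) = 1.3586 bits, H(X,Y) = 2.6104 bits

Marginal of X (row sums):
  P(X=0) = 4/45 + 11/45 + 16/45 = 31/45
  P(X=1) = 0 + 1/45 + 1/45 = 2/45
  P(X=2) = 1/45 + 4/45 + 1/9 = 2/9
  P(X=3) = 0 + 1/45 + 1/45 = 2/45
H(X) = -[(31/45)·log₂(31/45) + (2/45)·log₂(2/45) + (2/9)·log₂(2/9) + (2/45)·log₂(2/45)]
  = 0.37039 + 0.19964 + 0.48221 + 0.19964 = 1.2519 bits

H(Y|X) = Σ_x P(x)·H(Y|X=x):
  X=0: P(X=0) = 31/45, P(Y|X=0) = (4/31, 11/31, 16/31) → H(Y|X=0) = 1.40408
  X=1: P(X=1) = 2/45, P(Y|X=1) = (0, 1/2, 1/2) → H(Y|X=1) = 1.00000
  X=2: P(X=2) = 2/9, P(Y|X=2) = (1/10, 2/5, 1/2) → H(Y|X=2) = 1.36096
  X=3: P(X=3) = 2/45, P(Y|X=3) = (0, 1/2, 1/2) → H(Y|X=3) = 1.00000
H(Y|X) = (31/45)·1.40408 + (2/45)·1.00000 + (2/9)·1.36096 + (2/45)·1.00000 = 1.3586 bits

H(X,Y) = -Σ_{x,y} P(x,y) log₂ P(x,y). Per-cell terms -P(x,y)·log₂P(x,y):
  X=0: 0.31039, 0.49681, 0.53044
  X=1: 0.00000, 0.12204, 0.12204
  X=2: 0.12204, 0.31039, 0.35221
  X=3: 0.00000, 0.12204, 0.12204
  (cells with P = 0 contribute 0)
Sum of the 12 terms: H(X,Y) = 2.6104 bits

Chain rule check:
  H(X) + H(Y|X) = 1.2519 + 1.3586 = 2.6105 bits
  H(X,Y) = 2.6104 bits
✓ Chain rule verified (Δ = 0.0001 is 4-dp rounding noise: each of the three values was rounded independently).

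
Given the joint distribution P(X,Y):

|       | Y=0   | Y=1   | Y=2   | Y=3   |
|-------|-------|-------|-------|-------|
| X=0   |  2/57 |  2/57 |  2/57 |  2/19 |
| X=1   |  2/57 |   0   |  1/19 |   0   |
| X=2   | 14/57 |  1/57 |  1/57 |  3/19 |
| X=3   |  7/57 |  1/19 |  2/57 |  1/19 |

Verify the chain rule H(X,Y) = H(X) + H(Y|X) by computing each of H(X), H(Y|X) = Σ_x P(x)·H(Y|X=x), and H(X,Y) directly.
H(X) = 1.8096 bits, H(Y|X) = 1.5451 bits, H(X,Y) = 3.3547 bits

Marginal of X (row sums):
  P(X=0) = 2/57 + 2/57 + 2/57 + 2/19 = 4/19
  P(X=1) = 2/57 + 0 + 1/19 + 0 = 5/57
  P(X=2) = 14/57 + 1/57 + 1/57 + 3/19 = 25/57
  P(X=3) = 7/57 + 1/19 + 2/57 + 1/19 = 5/19
H(X) = -[(4/19)·log₂(4/19) + (5/57)·log₂(5/57) + (25/57)·log₂(25/57) + (5/19)·log₂(5/19)]
  = 0.47325 + 0.30798 + 0.52151 + 0.50684 = 1.8096 bits

H(Y|X) = Σ_x P(x)·H(Y|X=x):
  X=0: P(X=0) = 4/19, P(Y|X=0) = (1/6, 1/6, 1/6, 1/2) → H(Y|X=0) = 1.79248
  X=1: P(X=1) = 5/57, P(Y|X=1) = (2/5, 0, 3/5, 0) → H(Y|X=1) = 0.97095
  X=2: P(X=2) = 25/57, P(Y|X=2) = (14/25, 1/25, 1/25, 9/25) → H(Y|X=2) = 1.37056
  X=3: P(X=3) = 5/19, P(Y|X=3) = (7/15, 1/5, 2/15, 1/5) → H(Y|X=3) = 1.82947
H(Y|X) = (4/19)·1.79248 + (5/57)·0.97095 + (25/57)·1.37056 + (5/19)·1.82947 = 1.5451 bits

H(X,Y) = -Σ_{x,y} P(x,y) log₂ P(x,y). Per-cell terms -P(x,y)·log₂P(x,y):
  X=0: 0.16958, 0.16958, 0.16958, 0.34189
  X=1: 0.16958, 0.00000, 0.22358, 0.00000
  X=2: 0.49750, 0.10233, 0.10233, 0.42047
  X=3: 0.37156, 0.22358, 0.16958, 0.22358
  (cells with P = 0 contribute 0)
Sum of the 16 terms: H(X,Y) = 3.3547 bits

Chain rule check:
  H(X) + H(Y|X) = 1.8096 + 1.5451 = 3.3547 bits
  H(X,Y) = 3.3547 bits
✓ Chain rule verified.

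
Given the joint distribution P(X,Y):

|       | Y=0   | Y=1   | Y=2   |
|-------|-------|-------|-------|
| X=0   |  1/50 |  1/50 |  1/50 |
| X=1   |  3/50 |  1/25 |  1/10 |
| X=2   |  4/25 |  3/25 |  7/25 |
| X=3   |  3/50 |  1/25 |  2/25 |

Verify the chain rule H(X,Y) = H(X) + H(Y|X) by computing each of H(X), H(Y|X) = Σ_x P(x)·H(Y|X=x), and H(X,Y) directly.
H(X) = 1.6217 bits, H(Y|X) = 1.5035 bits, H(X,Y) = 3.1252 bits

Marginal of X (row sums):
  P(X=0) = 1/50 + 1/50 + 1/50 = 3/50
  P(X=1) = 3/50 + 1/25 + 1/10 = 1/5
  P(X=2) = 4/25 + 3/25 + 7/25 = 14/25
  P(X=3) = 3/50 + 1/25 + 2/25 = 9/50
H(X) = -[(3/50)·log₂(3/50) + (1/5)·log₂(1/5) + (14/25)·log₂(14/25) + (9/50)·log₂(9/50)]
  = 0.24353 + 0.46439 + 0.46844 + 0.44531 = 1.6217 bits

H(Y|X) = Σ_x P(x)·H(Y|X=x):
  X=0: P(X=0) = 3/50, P(Y|X=0) = (1/3, 1/3, 1/3) → H(Y|X=0) = 1.58496
  X=1: P(X=1) = 1/5, P(Y|X=1) = (3/10, 1/5, 1/2) → H(Y|X=1) = 1.48548
  X=2: P(X=2) = 14/25, P(Y|X=2) = (2/7, 3/14, 1/2) → H(Y|X=2) = 1.49261
  X=3: P(X=3) = 9/50, P(Y|X=3) = (1/3, 2/9, 4/9) → H(Y|X=3) = 1.53049
H(Y|X) = (3/50)·1.58496 + (1/5)·1.48548 + (14/25)·1.49261 + (9/50)·1.53049 = 1.5035 bits

H(X,Y) = -Σ_{x,y} P(x,y) log₂ P(x,y). Per-cell terms -P(x,y)·log₂P(x,y):
  X=0: 0.11288, 0.11288, 0.11288
  X=1: 0.24353, 0.18575, 0.33219
  X=2: 0.42302, 0.36707, 0.51422
  X=3: 0.24353, 0.18575, 0.29151
Sum of the 12 terms: H(X,Y) = 3.1252 bits

Chain rule check:
  H(X) + H(Y|X) = 1.6217 + 1.5035 = 3.1252 bits
  H(X,Y) = 3.1252 bits
✓ Chain rule verified.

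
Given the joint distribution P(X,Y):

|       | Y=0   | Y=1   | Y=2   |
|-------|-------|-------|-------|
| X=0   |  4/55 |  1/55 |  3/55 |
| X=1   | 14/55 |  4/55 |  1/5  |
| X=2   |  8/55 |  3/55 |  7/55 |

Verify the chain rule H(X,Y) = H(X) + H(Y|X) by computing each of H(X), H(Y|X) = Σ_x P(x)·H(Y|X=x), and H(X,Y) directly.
H(X) = 1.4188 bits, H(Y|X) = 1.4440 bits, H(X,Y) = 2.8629 bits

Marginal of X (row sums):
  P(X=0) = 4/55 + 1/55 + 3/55 = 8/55
  P(X=1) = 14/55 + 4/55 + 1/5 = 29/55
  P(X=2) = 8/55 + 3/55 + 7/55 = 18/55
H(X) = -[(8/55)·log₂(8/55) + (29/55)·log₂(29/55) + (18/55)·log₂(18/55)]
  = 0.404561 + 0.486872 + 0.527379 = 1.4188 bits

H(Y|X) = Σ_x P(x)·H(Y|X=x):
  X=0: P(X=0) = 8/55, P(Y|X=0) = (1/2, 1/8, 3/8) → H(Y|X=0) = 1.405639
  X=1: P(X=1) = 29/55, P(Y|X=1) = (14/29, 4/29, 11/29) → H(Y|X=1) = 1.431887
  X=2: P(X=2) = 18/55, P(Y|X=2) = (4/9, 1/6, 7/18) → H(Y|X=2) = 1.480682
H(Y|X) = (8/55)·1.405639 + (29/55)·1.431887 + (18/55)·1.480682 = 1.4440 bits

H(X,Y) = -Σ_{x,y} P(x,y) log₂ P(x,y). Per-cell terms -P(x,y)·log₂P(x,y):
  X=0: 0.275008, 0.105116, 0.228894
  X=1: 0.502474, 0.275008, 0.464386
  X=2: 0.404561, 0.228894, 0.378510
Sum of the 9 terms: H(X,Y) = 2.8629 bits

Chain rule check:
  H(X) + H(Y|X) = 1.4188 + 1.4440 = 2.8628 bits
  H(X,Y) = 2.8629 bits
✓ Chain rule verified (Δ = 0.0001 is 4-dp rounding noise: each of the three values was rounded independently).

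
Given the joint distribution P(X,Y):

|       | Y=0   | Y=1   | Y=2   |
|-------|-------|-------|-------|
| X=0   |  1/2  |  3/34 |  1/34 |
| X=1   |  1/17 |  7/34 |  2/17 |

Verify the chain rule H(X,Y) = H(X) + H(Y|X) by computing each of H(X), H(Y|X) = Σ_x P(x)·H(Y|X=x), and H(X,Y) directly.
H(X) = 0.9597 bits, H(Y|X) = 1.0721 bits, H(X,Y) = 2.0318 bits

Marginal of X (row sums):
  P(X=0) = 1/2 + 3/34 + 1/34 = 21/34
  P(X=1) = 1/17 + 7/34 + 2/17 = 13/34
H(X) = -[(21/34)·log₂(21/34) + (13/34)·log₂(13/34)]
  = 0.42935 + 0.53033 = 0.9597 bits

H(Y|X) = Σ_x P(x)·H(Y|X=x):
  X=0: P(X=0) = 21/34, P(Y|X=0) = (17/21, 1/7, 1/21) → H(Y|X=0) = 0.85700
  X=1: P(X=1) = 13/34, P(Y|X=1) = (2/13, 7/13, 4/13) → H(Y|X=1) = 1.41956
H(Y|X) = (21/34)·0.85700 + (13/34)·1.41956 = 1.0721 bits

H(X,Y) = -Σ_{x,y} P(x,y) log₂ P(x,y). Per-cell terms -P(x,y)·log₂P(x,y):
  X=0: 0.50000, 0.30904, 0.14963
  X=1: 0.24044, 0.46943, 0.36323
Sum of the 6 terms: H(X,Y) = 2.0318 bits

Chain rule check:
  H(X) + H(Y|X) = 0.9597 + 1.0721 = 2.0318 bits
  H(X,Y) = 2.0318 bits
✓ Chain rule verified.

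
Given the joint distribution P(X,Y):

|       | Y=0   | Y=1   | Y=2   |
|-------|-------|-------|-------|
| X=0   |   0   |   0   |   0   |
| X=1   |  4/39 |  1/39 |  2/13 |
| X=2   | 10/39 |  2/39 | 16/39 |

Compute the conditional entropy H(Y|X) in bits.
1.2803 bits

H(Y|X) = H(X,Y) - H(X)

H(X,Y) = -Σ_{x,y} P(x,y) log₂ P(x,y). Per-cell terms -P(x,y)·log₂P(x,y):
  X=0: 0.00000, 0.00000, 0.00000
  X=1: 0.33696, 0.13552, 0.41545
  X=2: 0.50345, 0.21976, 0.52734
  (cells with P = 0 contribute 0)
Sum of the 9 terms: H(X,Y) = 2.1385 bits

Marginal of X (row sums):
  P(X=0) = 0 + 0 + 0 = 0
  P(X=1) = 4/39 + 1/39 + 2/13 = 11/39
  P(X=2) = 10/39 + 2/39 + 16/39 = 28/39
H(X) = -[(11/39)·log₂(11/39) + (28/39)·log₂(28/39)]   (outcomes with P = 0 contribute 0)
  = 0.51502 + 0.34321 = 0.8582 bits

H(Y|X) = H(X,Y) - H(X) = 2.1385 - 0.8582 = 1.2803 bits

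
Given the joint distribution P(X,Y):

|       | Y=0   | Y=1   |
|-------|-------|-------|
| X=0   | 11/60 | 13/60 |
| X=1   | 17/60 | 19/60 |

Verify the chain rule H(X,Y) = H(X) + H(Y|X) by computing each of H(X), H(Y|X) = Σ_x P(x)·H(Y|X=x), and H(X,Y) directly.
H(X) = 0.9710 bits, H(Y|X) = 0.9967 bits, H(X,Y) = 1.9676 bits

Marginal of X (row sums):
  P(X=0) = 11/60 + 13/60 = 2/5
  P(X=1) = 17/60 + 19/60 = 3/5
H(X) = -[(2/5)·log₂(2/5) + (3/5)·log₂(3/5)]
  = 0.5288 + 0.4422 = 0.9710 bits

H(Y|X) = Σ_x P(x)·H(Y|X=x):
  X=0: P(X=0) = 2/5, P(Y|X=0) = (11/24, 13/24) → H(Y|X=0) = 0.9950
  X=1: P(X=1) = 3/5, P(Y|X=1) = (17/36, 19/36) → H(Y|X=1) = 0.9978
H(Y|X) = (2/5)·0.9950 + (3/5)·0.9978 = 0.9967 bits

H(X,Y) = -Σ_{x,y} P(x,y) log₂ P(x,y). Per-cell terms -P(x,y)·log₂P(x,y):
  X=0: 0.4487, 0.4781
  X=1: 0.5155, 0.5253
Sum of the 4 terms: H(X,Y) = 1.9676 bits

Chain rule check:
  H(X) + H(Y|X) = 0.9710 + 0.9967 = 1.9677 bits
  H(X,Y) = 1.9676 bits
✓ Chain rule verified (Δ = 0.0001 is 4-dp rounding noise: each of the three values was rounded independently).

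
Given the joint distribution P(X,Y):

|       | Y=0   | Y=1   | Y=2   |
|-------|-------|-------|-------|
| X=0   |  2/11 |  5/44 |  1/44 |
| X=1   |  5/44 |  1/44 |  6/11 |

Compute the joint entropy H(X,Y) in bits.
1.8854 bits

H(X,Y) = -Σ_{x,y} P(x,y) log₂ P(x,y). Per-cell terms -P(x,y)·log₂P(x,y):
  X=0: 0.4472, 0.3565, 0.1241
  X=1: 0.3565, 0.1241, 0.4770
Sum of the 6 terms: H(X,Y) = 1.8854 bits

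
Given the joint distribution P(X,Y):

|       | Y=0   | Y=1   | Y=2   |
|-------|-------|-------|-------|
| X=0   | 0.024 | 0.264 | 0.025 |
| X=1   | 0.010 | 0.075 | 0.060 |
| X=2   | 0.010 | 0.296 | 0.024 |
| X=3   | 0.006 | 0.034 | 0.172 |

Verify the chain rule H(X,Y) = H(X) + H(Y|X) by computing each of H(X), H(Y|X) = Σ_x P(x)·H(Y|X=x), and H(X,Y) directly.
H(X) = 1.9307 bits, H(Y|X) = 0.7914 bits, H(X,Y) = 2.7221 bits

Marginal of X (row sums):
  P(X=0) = 0.024 + 0.264 + 0.025 = 0.313
  P(X=1) = 0.010 + 0.075 + 0.060 = 0.145
  P(X=2) = 0.010 + 0.296 + 0.024 = 0.330
  P(X=3) = 0.006 + 0.034 + 0.172 = 0.212
H(X) = -[0.313·log₂(0.313) + 0.145·log₂(0.145) + 0.330·log₂(0.330) + 0.212·log₂(0.212)]
  = 0.52451 + 0.40395 + 0.52782 + 0.47443 = 1.9307 bits

H(Y|X) = Σ_x P(x)·H(Y|X=x):
  X=0: P(X=0) = 0.313, P(Y|X=0) = (24/313, 264/313, 25/313) → H(Y|X=0) = 0.78249
  X=1: P(X=1) = 0.145, P(Y|X=1) = (2/29, 15/29, 12/29) → H(Y|X=1) = 1.28478
  X=2: P(X=2) = 0.330, P(Y|X=2) = (1/33, 148/165, 4/55) → H(Y|X=2) = 0.56858
  X=3: P(X=3) = 0.212, P(Y|X=3) = (3/106, 17/106, 43/53) → H(Y|X=3) = 0.81376
H(Y|X) = 0.313·0.78249 + 0.145·1.28478 + 0.330·0.56858 + 0.212·0.81376 = 0.7914 bits

H(X,Y) = -Σ_{x,y} P(x,y) log₂ P(x,y). Per-cell terms -P(x,y)·log₂P(x,y):
  X=0: 0.12914, 0.50725, 0.13305
  X=1: 0.06644, 0.28027, 0.24353
  X=2: 0.06644, 0.51987, 0.12914
  X=3: 0.04428, 0.16586, 0.43680
Sum of the 12 terms: H(X,Y) = 2.7221 bits

Chain rule check:
  H(X) + H(Y|X) = 1.9307 + 0.7914 = 2.7221 bits
  H(X,Y) = 2.7221 bits
✓ Chain rule verified.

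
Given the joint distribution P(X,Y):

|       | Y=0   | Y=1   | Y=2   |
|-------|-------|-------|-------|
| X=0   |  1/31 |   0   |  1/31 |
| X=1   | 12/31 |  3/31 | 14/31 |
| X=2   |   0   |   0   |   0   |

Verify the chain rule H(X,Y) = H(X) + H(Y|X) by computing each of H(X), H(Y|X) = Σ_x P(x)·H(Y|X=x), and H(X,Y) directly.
H(X) = 0.3451 bits, H(Y|X) = 1.3485 bits, H(X,Y) = 1.6936 bits

Marginal of X (row sums):
  P(X=0) = 1/31 + 0 + 1/31 = 2/31
  P(X=1) = 12/31 + 3/31 + 14/31 = 29/31
  P(X=2) = 0 + 0 + 0 = 0
H(X) = -[(2/31)·log₂(2/31) + (29/31)·log₂(29/31)]   (outcomes with P = 0 contribute 0)
  = 0.25511 + 0.09001 = 0.3451 bits

H(Y|X) = Σ_x P(x)·H(Y|X=x):
  X=0: P(X=0) = 2/31, P(Y|X=0) = (1/2, 0, 1/2) → H(Y|X=0) = 1.00000
  X=1: P(X=1) = 29/31, P(Y|X=1) = (12/29, 3/29, 14/29) → H(Y|X=1) = 1.37255
  X=2: P(X=2) = 0 → contributes 0
H(Y|X) = (2/31)·1.00000 + (29/31)·1.37255 = 1.3485 bits

H(X,Y) = -Σ_{x,y} P(x,y) log₂ P(x,y). Per-cell terms -P(x,y)·log₂P(x,y):
  X=0: 0.15981, 0.00000, 0.15981
  X=1: 0.53003, 0.32605, 0.51793
  X=2: 0.00000, 0.00000, 0.00000
  (cells with P = 0 contribute 0)
Sum of the 9 terms: H(X,Y) = 1.6936 bits

Chain rule check:
  H(X) + H(Y|X) = 0.3451 + 1.3485 = 1.6936 bits
  H(X,Y) = 1.6936 bits
✓ Chain rule verified.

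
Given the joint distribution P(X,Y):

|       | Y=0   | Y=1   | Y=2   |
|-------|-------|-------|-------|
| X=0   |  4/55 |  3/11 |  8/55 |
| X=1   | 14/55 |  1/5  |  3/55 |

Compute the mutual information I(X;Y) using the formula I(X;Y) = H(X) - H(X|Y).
0.1160 bits

I(X;Y) = H(X) - H(X|Y)

Marginal of X (row sums):
  P(X=0) = 4/55 + 3/11 + 8/55 = 27/55
  P(X=1) = 14/55 + 1/5 + 3/55 = 28/55
H(X) = -[(27/55)·log₂(27/55) + (28/55)·log₂(28/55)]
  = 0.5039 + 0.4959 = 0.9998 bits

Marginal of Y (column sums):
  P(Y=0) = 4/55 + 14/55 = 18/55
  P(Y=1) = 3/11 + 1/5 = 26/55
  P(Y=2) = 8/55 + 3/55 = 1/5
H(X|Y) = Σ_y P(y)·H(X|Y=y):
  Y=0: P(Y=0) = 18/55, P(X|Y=0) = (2/9, 7/9) → H(X|Y=0) = 0.7642
  Y=1: P(Y=1) = 26/55, P(X|Y=1) = (15/26, 11/26) → H(X|Y=1) = 0.9829
  Y=2: P(Y=2) = 1/5, P(X|Y=2) = (8/11, 3/11) → H(X|Y=2) = 0.8454
H(X|Y) = (18/55)·0.7642 + (26/55)·0.9829 + (1/5)·0.8454 = 0.8838 bits

I(X;Y) = H(X) - H(X|Y) = 0.9998 - 0.8838 = 0.1160 bits

Cross-check via I(X;Y) = H(X) + H(Y) - H(X,Y): computing H(Y) from the column sums and H(X,Y) from the 6 cells in the same way gives H(Y) = 1.5027 bits and H(X,Y) = 2.3865 bits, so
I(X;Y) = 0.9998 + 1.5027 - 2.3865 = 0.1160 bits ✓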